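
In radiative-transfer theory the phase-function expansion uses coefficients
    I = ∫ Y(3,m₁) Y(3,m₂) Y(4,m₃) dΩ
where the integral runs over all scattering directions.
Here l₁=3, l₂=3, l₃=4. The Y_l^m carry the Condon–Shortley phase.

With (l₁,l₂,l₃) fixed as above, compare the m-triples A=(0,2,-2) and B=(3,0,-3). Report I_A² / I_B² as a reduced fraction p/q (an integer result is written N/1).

1/21

l's match ⇒ only the (l;m) 3-j factors differ between A and B.
A: triangle coeff Δ(3,3,4) = 1/34650; Σ_t [1,2]: t=1:−1/96 t=2:+1/72 = 1/288; (3j)²=1/462 [(3 3 4; 0 2 -2)], sign=+1
B: triangle coeff Δ(3,3,4) = 1/34650; Σ_t [0,0]: t=0:+1/288 = 1/288; (3j)²=1/22 [(3 3 4; 3 0 -3)], sign=-1
I_A²/I_B² = (1/462)/(1/22) = 1/21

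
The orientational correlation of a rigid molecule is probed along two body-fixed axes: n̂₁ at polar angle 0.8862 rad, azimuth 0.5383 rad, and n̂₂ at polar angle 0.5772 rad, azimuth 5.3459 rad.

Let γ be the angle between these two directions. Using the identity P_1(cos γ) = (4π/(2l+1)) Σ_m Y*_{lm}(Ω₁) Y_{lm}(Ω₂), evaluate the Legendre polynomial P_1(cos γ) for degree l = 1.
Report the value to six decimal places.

0.570101

Addition theorem: P_1(cos γ) = (4π/3) Σ_m Y*_{lm}(Ω₁) Y_{lm}(Ω₂), m = −1…1:
  m=-1: Y*=(0.229795, 0.137216)  Y=(0.111605, 0.151946)  product (0.004797, 0.050230)
  m=+0: Y*=(0.308973, -0.000000)  Y=(0.409446, 0.000000)  product (0.126508, 0.000000)
  m=+1: Y*=(-0.229795, 0.137216)  Y=(-0.111605, 0.151946)  product (0.004797, -0.050230)
Σ over m = (0.136102, 0.000000); ×(4π/3) → (0.570101, 0.000000). Real part: 0.570101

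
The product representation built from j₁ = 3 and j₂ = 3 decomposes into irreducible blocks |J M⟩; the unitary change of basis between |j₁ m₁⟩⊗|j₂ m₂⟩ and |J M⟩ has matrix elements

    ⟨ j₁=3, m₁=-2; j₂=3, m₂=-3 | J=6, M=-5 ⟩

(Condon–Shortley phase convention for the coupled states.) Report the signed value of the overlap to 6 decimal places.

triangle: 0!×6!×6!/13! = 518400/6227020800
(j±m)!: 1!×5!×0!×6!×1!×11! = 3448811520000
prefactor² = (2J+1)×Δ×N² = 3732480000
  k=0: +1/(0!×0!×5!×0!×1!×6!) = 1/86400
Σ = 1/86400  ⇒  CG² = 3732480000×(1/86400)² = 1/2
CG = +√(1/2) = +0.707107

+0.707107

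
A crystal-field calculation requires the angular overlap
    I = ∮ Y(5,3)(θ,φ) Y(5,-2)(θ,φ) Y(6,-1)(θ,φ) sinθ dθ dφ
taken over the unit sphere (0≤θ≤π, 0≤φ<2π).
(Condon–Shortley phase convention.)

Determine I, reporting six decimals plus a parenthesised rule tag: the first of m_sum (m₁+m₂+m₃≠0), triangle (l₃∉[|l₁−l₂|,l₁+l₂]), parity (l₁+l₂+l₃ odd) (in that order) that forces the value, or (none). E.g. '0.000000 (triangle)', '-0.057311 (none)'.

Rules hold: Σm=0, L=16 even, 0≤6≤10.
N = 11·11·13 = 1573
Δ = 4!·6!·6!/17! = 1/28588560
Racah Σ t=0..4: t=0:+1/345600 t=1:−1/13824 t=2:+1/5184 t=3:−1/13824 t=4:+1/345600 = 7/129600
⇒ 3j(5 5 6; 0 0 0)² = 80/7293, sgn +1
Racah Σ t=0..2: t=0:+1/41472 t=1:−1/34560 t=2:+1/345600 = -1/518400
⇒ 3j(5 5 6; 3 -2 -1)² = 7/36465, sgn +1
4πI² = N·(3j₀)²·(3jₘ)² = 112/33813
I = +1·√(0.00331234/4π) = 0.01623537
No selection rule forces the value: the integral is nonzero (none).

0.016235 (none)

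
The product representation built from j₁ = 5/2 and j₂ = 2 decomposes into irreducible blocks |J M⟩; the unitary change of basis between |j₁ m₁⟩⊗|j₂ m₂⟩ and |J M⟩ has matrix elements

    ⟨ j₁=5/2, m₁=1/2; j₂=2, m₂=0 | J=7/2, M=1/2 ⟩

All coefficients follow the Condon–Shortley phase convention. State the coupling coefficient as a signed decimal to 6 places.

+√(4/105) = +0.195180

√[8·1!4!3!/9! · 3!2!2!2!4!3!] = √(768/35)
  +(−1)^0/∏(0,1,2,2,2,1)! = 1/8  (running 1/8)
  +(−1)^1/∏(1,0,1,1,3,2)! = -1/12  (running 1/24)
⟨..|..⟩ = √(768/35)·(1/24) = +0.195180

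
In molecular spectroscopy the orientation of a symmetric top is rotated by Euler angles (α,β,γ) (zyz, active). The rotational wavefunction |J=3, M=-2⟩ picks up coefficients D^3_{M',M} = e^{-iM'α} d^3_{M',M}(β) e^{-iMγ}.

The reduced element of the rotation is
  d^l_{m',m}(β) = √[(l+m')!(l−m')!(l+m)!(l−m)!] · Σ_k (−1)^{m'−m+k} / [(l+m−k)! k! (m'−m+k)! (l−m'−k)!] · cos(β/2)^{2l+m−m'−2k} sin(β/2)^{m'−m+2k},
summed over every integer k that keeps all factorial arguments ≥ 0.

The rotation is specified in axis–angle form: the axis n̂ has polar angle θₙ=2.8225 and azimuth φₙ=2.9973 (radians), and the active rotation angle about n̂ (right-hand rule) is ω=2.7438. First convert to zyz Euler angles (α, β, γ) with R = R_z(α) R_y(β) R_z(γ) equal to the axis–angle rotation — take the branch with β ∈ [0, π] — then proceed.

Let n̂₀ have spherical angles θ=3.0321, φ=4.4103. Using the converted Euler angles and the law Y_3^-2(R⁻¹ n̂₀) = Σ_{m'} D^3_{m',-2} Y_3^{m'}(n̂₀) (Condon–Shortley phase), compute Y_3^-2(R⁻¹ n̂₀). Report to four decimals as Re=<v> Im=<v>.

Axis–angle → zyz. n̂ = (sinθₙcosφₙ, sinθₙsinφₙ, cosθₙ) = (-0.310445, +0.045108, -0.949520), ω = 2.7438.
R = I cosω + sinω [n̂]ₓ + (1−cosω) n̂n̂ᵀ gives
  R = [-0.736691, +0.340915, +0.584006; -0.394743, -0.918008, +0.037943; +0.549057, -0.202580, +0.810862]
β = atan2(√(R₁₃²+R₂₃²), R₃₃) = 0.625172; α = atan2(R₂₃, R₁₃) mod 2π = 0.064879; γ = atan2(R₃₂, −R₃₁) mod 2π = 3.495057
Need the full column D^3_{m',-2} for m'=−3..3 at α=0.0649, β=0.6252, γ=3.4951.
cos(β/2)=0.951541, sin(β/2)=0.307521
d^3_{-3,-2}: single k=1 term ⇒ +0.587609;  D = +0.364542+0.460862i
d^3_{-2,-2}: k∈[0..1] ⇒ +0.742277 -0.387640 = +0.354637;  D = +0.237580+0.263293i
d^3_{-1,-2}: k∈[0..1] ⇒ -0.758600 +0.158466 = -0.600134;  D = -0.430086-0.418553i
d^3_{0,-2}: k∈[0..1] ⇒ +0.424639 -0.044352 = +0.380287;  D = +0.289155+0.246997i
d^3_{1,-2}: k∈[0..1] ⇒ -0.158466 +0.008276 = -0.150190;  D = -0.120283-0.089940i
d^3_{2,-2}: k∈[0..1] ⇒ +0.040488 -0.000846 = +0.039642;  D = +0.033220+0.021631i
d^3_{3,-2}: single k=0 term ⇒ -0.006410;  D = -0.005587-0.003142i
Y_3^{m'}(θ=3.0321,φ=4.4103) and Σ D·Y over m':
  (+0.3645+0.4609i)·(+0.0004-0.0003i)  (+0.2376+0.2633i)·(+0.0100+0.0069i)  (-0.4301-0.4186i)·(-0.0414+0.1329i)  (+0.2892+0.2470i)·(-0.7197+0.0000i)  (-0.1203-0.0899i)·(+0.0414+0.1329i)  (+0.0332+0.0216i)·(+0.0100-0.0069i)  (-0.0056-0.0031i)·(-0.0004-0.0003i)
Y_3^-2(R⁻¹ n̂) = -0.126385-0.232954i

Re=-0.1264 Im=-0.2330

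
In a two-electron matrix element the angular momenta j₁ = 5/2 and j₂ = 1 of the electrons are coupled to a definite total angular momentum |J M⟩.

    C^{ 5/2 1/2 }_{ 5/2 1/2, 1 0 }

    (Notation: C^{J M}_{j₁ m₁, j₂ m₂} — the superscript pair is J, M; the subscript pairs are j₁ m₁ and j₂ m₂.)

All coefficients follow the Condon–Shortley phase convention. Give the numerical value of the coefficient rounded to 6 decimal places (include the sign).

+0.169031

triangle: 1!*4!*1!/7! = 24/5040
(j±m)!: 3!*2!*1!*1!*3!*2! = 144
prefactor² = (2J+1)*Δ*N² = 144/35
  k=0: +1/(0!*1!*2!*1!*2!*0!) = 1/4
  k=1: −1/(1!*0!*1!*0!*3!*1!) = -1/6
Σ = 1/12  ⇒  CG² = 144/35*(1/12)² = 1/35
CG = +√(1/35) = +0.169031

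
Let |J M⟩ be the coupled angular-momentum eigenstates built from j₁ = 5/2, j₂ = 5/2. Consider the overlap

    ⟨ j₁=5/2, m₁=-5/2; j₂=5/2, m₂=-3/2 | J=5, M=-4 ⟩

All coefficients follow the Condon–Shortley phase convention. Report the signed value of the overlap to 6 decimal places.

+√(1/2) = +0.707107

√[11·0!5!5!/11! · 0!5!1!4!1!9!] = √(4147200)
  +(−1)^0/∏(0,0,5,1,0,4)! = 1/2880  (running 1/2880)
⟨..|..⟩ = √(4147200)·(1/2880) = +0.707107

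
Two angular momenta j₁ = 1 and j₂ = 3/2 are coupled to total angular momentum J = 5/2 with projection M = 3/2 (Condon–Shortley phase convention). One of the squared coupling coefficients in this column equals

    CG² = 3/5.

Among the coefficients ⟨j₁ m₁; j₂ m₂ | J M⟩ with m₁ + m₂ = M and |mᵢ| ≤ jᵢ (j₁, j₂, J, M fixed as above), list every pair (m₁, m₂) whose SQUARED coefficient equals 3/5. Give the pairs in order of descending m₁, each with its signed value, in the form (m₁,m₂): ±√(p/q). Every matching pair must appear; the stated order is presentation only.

(1,1/2): +√(3/5)

Admissible pairs with m₁+m₂ = M = 3/2: (0,3/2), (1,1/2)
  (m₁,m₂)=(1,1/2): CG² = 3/5, CG = +√(3/5)   ← matches the target
  (m₁,m₂)=(0,3/2): CG² = 2/5, CG = +√(2/5)
Pairs with CG² = 3/5: (1,1/2): +√(3/5)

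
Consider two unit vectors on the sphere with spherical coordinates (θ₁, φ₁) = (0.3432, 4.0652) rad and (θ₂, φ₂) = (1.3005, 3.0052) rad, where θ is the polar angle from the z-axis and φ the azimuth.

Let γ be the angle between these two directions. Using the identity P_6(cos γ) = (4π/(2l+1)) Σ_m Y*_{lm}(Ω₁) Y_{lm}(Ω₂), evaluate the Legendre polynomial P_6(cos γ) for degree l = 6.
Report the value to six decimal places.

0.302894

Term-by-term m-sum for l=6 (normalisation 4π/13 = 0.966644):
  [-6]  conj(Y_{6,-6})(Ω₁) = +0.000517-0.000474i ; Y_{6,-6}(Ω₂) = +0.264448+0.282480i ; Δ = +0.000271+0.000021i
  [-5]  conj(Y_{6,-5})(Ω₁) = +0.000641+0.006769i ; Y_{6,-5}(Ω₂) = -0.288332-0.234101i ; Δ = +0.001400-0.002102i
  [-4]  conj(Y_{6,-4})(Ω₁) = -0.034082-0.021029i ; Y_{6,-4}(Ω₂) = -0.056745-0.034446i ; Δ = +0.001210+0.002367i
  [-3]  conj(Y_{6,-3})(Ω₁) = +0.147142-0.057201i ; Y_{6,-3}(Ω₂) = +0.316440+0.137226i ; Δ = +0.054411+0.002091i
  [-2]  conj(Y_{6,-2})(Ω₁) = -0.110592+0.389847i ; Y_{6,-2}(Ω₂) = -0.033677-0.009421i ; Δ = +0.007397-0.012087i
  [-1]  conj(Y_{6,-1})(Ω₁) = -0.342139-0.452698i ; Y_{6,-1}(Ω₂) = -0.318103-0.043658i ; Δ = +0.089072+0.158942i
  [+0]  conj(Y_{6,0})(Ω₁) = +0.094592-0.000000i ; Y_{6,0}(Ω₂) = +0.061582+0.000000i ; Δ = +0.005825+0.000000i
  [+1]  conj(Y_{6,1})(Ω₁) = +0.342139-0.452698i ; Y_{6,1}(Ω₂) = +0.318103-0.043658i ; Δ = +0.089072-0.158942i
  [+2]  conj(Y_{6,2})(Ω₁) = -0.110592-0.389847i ; Y_{6,2}(Ω₂) = -0.033677+0.009421i ; Δ = +0.007397+0.012087i
  [+3]  conj(Y_{6,3})(Ω₁) = -0.147142-0.057201i ; Y_{6,3}(Ω₂) = -0.316440+0.137226i ; Δ = +0.054411-0.002091i
  [+4]  conj(Y_{6,4})(Ω₁) = -0.034082+0.021029i ; Y_{6,4}(Ω₂) = -0.056745+0.034446i ; Δ = +0.001210-0.002367i
  [+5]  conj(Y_{6,5})(Ω₁) = -0.000641+0.006769i ; Y_{6,5}(Ω₂) = +0.288332-0.234101i ; Δ = +0.001400+0.002102i
  [+6]  conj(Y_{6,6})(Ω₁) = +0.000517+0.000474i ; Y_{6,6}(Ω₂) = +0.264448-0.282480i ; Δ = +0.000271-0.000021i
Σ over m = +0.313346-0.000000i; ×(4π/13) → +0.302894-0.000000i. Real part: 0.302894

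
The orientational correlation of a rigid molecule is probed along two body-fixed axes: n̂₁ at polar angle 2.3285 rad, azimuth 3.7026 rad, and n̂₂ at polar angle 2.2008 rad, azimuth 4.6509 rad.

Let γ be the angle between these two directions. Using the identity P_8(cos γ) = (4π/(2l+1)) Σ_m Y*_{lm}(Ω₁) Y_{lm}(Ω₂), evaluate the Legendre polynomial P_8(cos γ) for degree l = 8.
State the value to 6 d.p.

0.206992

Expand P_8 via completeness: Σ_{m} conj(Y_{8,m}) at Ω₁ times Y_{8,m} at Ω₂ —
  [-8]  conj(Y_{8,-8})(Ω₁) = -0.00889 - 0.03896j ; Y_{8,-8}(Ω₂) = 0.08256 + 0.04424j ; Δ = 0.00099 - 0.00361j
  [-7]  conj(Y_{8,-7})(Ω₁) = -0.10693 - 0.10694j ; Y_{8,-7}(Ω₂) = -0.11398 + 0.24825j ; Δ = 0.03874 - 0.01436j
  [-6]  conj(Y_{8,-6})(Ω₁) = -0.32809 - 0.07490j ; Y_{8,-6}(Ω₂) = -0.41104 - 0.15892j ; Δ = 0.12295 + 0.08293j
  [-5]  conj(Y_{8,-5})(Ω₁) = -0.43582 + 0.15248j ; Y_{8,-5}(Ω₂) = 0.11018 - 0.34702j ; Δ = 0.00489 + 0.16804j
  [-4]  conj(Y_{8,-4})(Ω₁) = -0.18914 + 0.23715j ; Y_{8,-4}(Ω₂) = -0.02708 - 0.00680j ; Δ = 0.00673 - 0.00514j
  [-3]  conj(Y_{8,-3})(Ω₁) = 0.01495 - 0.13261j ; Y_{8,-3}(Ω₂) = 0.06603 - 0.35387j ; Δ = -0.04594 - 0.01404j
  [-2]  conj(Y_{8,-2})(Ω₁) = -0.16594 - 0.34459j ; Y_{8,-2}(Ω₂) = 0.16596 + 0.02051j ; Δ = -0.02047 - 0.06059j
  [-1]  conj(Y_{8,-1})(Ω₁) = -0.03676 - 0.02310j ; Y_{8,-1}(Ω₂) = 0.01790 - 0.29070j ; Δ = -0.00737 + 0.01027j
  [+0]  conj(Y_{8,0})(Ω₁) = 0.36744 + 0.00000j ; Y_{8,0}(Ω₂) = 0.21494 + 0.00000j ; Δ = 0.07898 + 0.00000j
  [+1]  conj(Y_{8,1})(Ω₁) = 0.03676 - 0.02310j ; Y_{8,1}(Ω₂) = -0.01790 - 0.29070j ; Δ = -0.00737 - 0.01027j
  [+2]  conj(Y_{8,2})(Ω₁) = -0.16594 + 0.34459j ; Y_{8,2}(Ω₂) = 0.16596 - 0.02051j ; Δ = -0.02047 + 0.06059j
  [+3]  conj(Y_{8,3})(Ω₁) = -0.01495 - 0.13261j ; Y_{8,3}(Ω₂) = -0.06603 - 0.35387j ; Δ = -0.04594 + 0.01404j
  [+4]  conj(Y_{8,4})(Ω₁) = -0.18914 - 0.23715j ; Y_{8,4}(Ω₂) = -0.02708 + 0.00680j ; Δ = 0.00673 + 0.00514j
  [+5]  conj(Y_{8,5})(Ω₁) = 0.43582 + 0.15248j ; Y_{8,5}(Ω₂) = -0.11018 - 0.34702j ; Δ = 0.00489 - 0.16804j
  [+6]  conj(Y_{8,6})(Ω₁) = -0.32809 + 0.07490j ; Y_{8,6}(Ω₂) = -0.41104 + 0.15892j ; Δ = 0.12295 - 0.08293j
  [+7]  conj(Y_{8,7})(Ω₁) = 0.10693 - 0.10694j ; Y_{8,7}(Ω₂) = 0.11398 + 0.24825j ; Δ = 0.03874 + 0.01436j
  [+8]  conj(Y_{8,8})(Ω₁) = -0.00889 + 0.03896j ; Y_{8,8}(Ω₂) = 0.08256 - 0.04424j ; Δ = 0.00099 + 0.00361j
Accumulated sum 0.28002 - 0.00000j; after 4π/(2l+1) scaling, 0.20699 - 0.00000j ⇒ P_8 = 0.206992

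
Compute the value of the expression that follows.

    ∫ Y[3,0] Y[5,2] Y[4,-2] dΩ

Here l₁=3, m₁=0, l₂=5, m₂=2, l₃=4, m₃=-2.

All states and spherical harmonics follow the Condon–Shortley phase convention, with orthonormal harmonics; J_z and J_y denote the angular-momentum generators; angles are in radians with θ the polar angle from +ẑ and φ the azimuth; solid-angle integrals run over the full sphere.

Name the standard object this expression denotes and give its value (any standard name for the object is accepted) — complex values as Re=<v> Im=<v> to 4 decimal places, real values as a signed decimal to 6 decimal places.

This is a Gaunt coefficient — the integral of a triple product of spherical harmonics over the sphere.
Checks pass: Σm=0; 12 even; l₃=4∈[2,8].
(2·3+1)(2·5+1)(2·4+1) = 693
Δ: 4! 2! 6! / 13! → 1/180180
sum: t=1:−1/576 t=2:+1/144 t=3:−1/576 = 1/288
3j²(3 5 4; 0 0 0) = Δ·Π!·Σ² = 20/1001  (sign +1)
sum: t=1:−1/8640 t=2:+1/480 t=3:−1/576 = 1/4320
3j²(3 5 4; 0 2 -2) = Δ·Π!·Σ² = 1/2145  (sign +1)
combine: 4πI² = 693·20/1001·1/2145 = 12/1859
take √, sign +1: I = 0.02266449

Gaunt coefficient, +0.022664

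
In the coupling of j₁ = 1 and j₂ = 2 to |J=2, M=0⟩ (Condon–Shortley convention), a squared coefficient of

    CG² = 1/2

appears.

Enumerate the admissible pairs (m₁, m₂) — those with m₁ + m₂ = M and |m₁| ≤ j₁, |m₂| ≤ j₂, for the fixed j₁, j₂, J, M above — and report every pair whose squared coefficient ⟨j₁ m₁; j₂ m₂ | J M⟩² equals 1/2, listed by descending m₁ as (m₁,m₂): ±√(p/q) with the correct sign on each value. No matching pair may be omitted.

(1,-1): +√(1/2); (-1,1): −√(1/2)

Admissible pairs with m₁+m₂ = M = 0: (-1,1), (0,0), (1,-1)
  (m₁,m₂)=(1,-1): CG² = 1/2, CG = +√(1/2)   ← matches the target
  (m₁,m₂)=(0,0): CG² = 0/1, CG = 0
  (m₁,m₂)=(-1,1): CG² = 1/2, CG = −√(1/2)   ← matches the target
Pairs with CG² = 1/2: (1,-1): +√(1/2); (-1,1): −√(1/2)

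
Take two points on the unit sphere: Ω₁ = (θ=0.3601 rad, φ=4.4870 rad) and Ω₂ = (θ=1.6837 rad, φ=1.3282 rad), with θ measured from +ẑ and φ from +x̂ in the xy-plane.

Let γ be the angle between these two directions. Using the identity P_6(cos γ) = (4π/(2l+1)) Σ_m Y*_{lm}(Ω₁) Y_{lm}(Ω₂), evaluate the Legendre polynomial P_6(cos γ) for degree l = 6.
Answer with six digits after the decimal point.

0.330533

Addition theorem: P_6(cos γ) = (4π/13) Σ_m Y*_{lm}(Ω₁) Y_{lm}(Ω₂), m = −6…6:
  m=-6: (-0.000200+0.000903i) × (-0.053449-0.461838i) = +0.000428+0.000044i  (running Σ = +0.000428+0.000044i)
  m=-5: (-0.007683-0.003653i) × (-0.171046+0.063956i) = +0.001548+0.000134i  (running Σ = +0.001975+0.000178i)
  m=-4: (+0.029463-0.037247i) × (-0.169055-0.246889i) = -0.014177-0.000977i  (running Σ = -0.012201-0.000800i)
  m=-3: (+0.110732+0.138011i) × (-0.136991+0.153760i) = -0.036390-0.001880i  (running Σ = -0.048591-0.002680i)
  m=-2: (-0.383978+0.185851i) × (-0.220971-0.116502i) = +0.106500+0.003667i  (running Σ = +0.057909+0.000987i)
  m=-1: (-0.122628-0.534827i) × (-0.051235+0.207034i) = +0.117010+0.002014i  (running Σ = +0.174919+0.003001i)
  m=0: (+0.033428-0.000000i) × (-0.236318+0.000000i) = -0.007900+0.000000i  (running Σ = +0.167020+0.003001i)
  m=1: (+0.122628-0.534827i) × (+0.051235+0.207034i) = +0.117010-0.002014i  (running Σ = +0.284030+0.000987i)
  m=2: (-0.383978-0.185851i) × (-0.220971+0.116502i) = +0.106500-0.003667i  (running Σ = +0.390530-0.002680i)
  m=3: (-0.110732+0.138011i) × (+0.136991+0.153760i) = -0.036390+0.001880i  (running Σ = +0.354140-0.000800i)
  m=4: (+0.029463+0.037247i) × (-0.169055+0.246889i) = -0.014177+0.000977i  (running Σ = +0.339964+0.000178i)
  m=5: (+0.007683-0.003653i) × (+0.171046+0.063956i) = +0.001548-0.000134i  (running Σ = +0.341511+0.000044i)
  m=6: (-0.000200-0.000903i) × (-0.053449+0.461838i) = +0.000428-0.000044i  (running Σ = +0.341939-0.000000i)
Accumulated sum +0.341939-0.000000i; after 4π/(2l+1) scaling, +0.330533-0.000000i ⇒ P_6 = 0.330533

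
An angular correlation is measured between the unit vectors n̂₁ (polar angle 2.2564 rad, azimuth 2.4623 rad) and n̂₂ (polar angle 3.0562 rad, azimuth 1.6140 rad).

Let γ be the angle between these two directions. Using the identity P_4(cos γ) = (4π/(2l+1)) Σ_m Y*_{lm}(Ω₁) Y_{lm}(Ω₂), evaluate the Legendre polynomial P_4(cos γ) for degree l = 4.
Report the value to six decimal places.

-0.425531

Addition theorem: P_4(cos γ) = (4π/9) Σ_m Y*_{lm}(Ω₁) Y_{lm}(Ω₂), m = −4…4:
  term(m=-4) = (-0.000004, -0.000001)   from Y*(Ω₁)=(-0.144758, -0.065414), Y(Ω₂)=(0.000023, -0.000004)
  term(m=-3) = (-0.000235, 0.000160)   from Y*(Ω₁)=(-0.165486, -0.328149), Y(Ω₂)=(-0.000100, -0.000767)
  term(m=-2) = (-0.000657, 0.005199)   from Y*(Ω₁)=(0.076241, -0.353859), Y(Ω₂)=(-0.014422, 0.001249)
  term(m=-1) = (-0.004720, -0.005355)   from Y*(Ω₁)=(-0.034982, 0.028248), Y(Ω₂)=(0.006857, 0.158613)
  term(m=+0) = (-0.293531, -0.000000)   from Y*(Ω₁)=(-0.359851, -0.000000), Y(Ω₂)=(0.815700, 0.000000)
  term(m=+1) = (-0.004720, 0.005355)   from Y*(Ω₁)=(0.034982, 0.028248), Y(Ω₂)=(-0.006857, 0.158613)
  term(m=+2) = (-0.000657, -0.005199)   from Y*(Ω₁)=(0.076241, 0.353859), Y(Ω₂)=(-0.014422, -0.001249)
  term(m=+3) = (-0.000235, -0.000160)   from Y*(Ω₁)=(0.165486, -0.328149), Y(Ω₂)=(0.000100, -0.000767)
  term(m=+4) = (-0.000004, 0.000001)   from Y*(Ω₁)=(-0.144758, 0.065414), Y(Ω₂)=(0.000023, 0.000004)
Total Σ_m = (-0.304764, 0.000000). Multiply by 1.396263: (-0.425531, 0.000000). P_4(cos γ) = -0.425531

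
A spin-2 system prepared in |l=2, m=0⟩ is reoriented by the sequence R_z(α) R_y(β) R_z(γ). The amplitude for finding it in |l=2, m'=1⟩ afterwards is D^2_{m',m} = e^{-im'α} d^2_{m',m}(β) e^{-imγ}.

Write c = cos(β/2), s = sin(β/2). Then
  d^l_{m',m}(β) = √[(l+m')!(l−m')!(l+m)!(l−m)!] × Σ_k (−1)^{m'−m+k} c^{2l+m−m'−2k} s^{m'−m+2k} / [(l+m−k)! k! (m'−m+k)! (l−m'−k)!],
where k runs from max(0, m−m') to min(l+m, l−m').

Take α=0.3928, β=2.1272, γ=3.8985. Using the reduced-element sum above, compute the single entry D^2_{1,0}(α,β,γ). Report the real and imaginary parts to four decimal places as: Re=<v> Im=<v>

D^2_{1,0}(0.3928,2.1272,3.8985) = e^{-i·1·0.3928}·d^2_{1,0}(2.1272)·e^{-i·0·3.8985}. Compute d first:
With c≡cos(β/2)=0.485728 and s≡sin(β/2)=0.874110, N=[6·1·2·2]^{1/2}=4.898979
k: max(0,(0)−(1))=0 … min(2+(0),2−(1))=1
  k=0: (−1)^1·4.8990/(2)·0.4857^3·0.8741^1 = -0.245370
  k=1: (−1)^2·4.8990/(2)·0.4857^1·0.8741^3 = +0.794634
d^2_{1,0}(2.1272) = -0.245370 +0.794634 = +0.549263
Attach z-rotation phases: D = e^{-i(1)(0.3928)}·(+0.549263)·e^{-i(0)(3.8985)} = +0.507432-0.210245i

Re=0.5074 Im=-0.2102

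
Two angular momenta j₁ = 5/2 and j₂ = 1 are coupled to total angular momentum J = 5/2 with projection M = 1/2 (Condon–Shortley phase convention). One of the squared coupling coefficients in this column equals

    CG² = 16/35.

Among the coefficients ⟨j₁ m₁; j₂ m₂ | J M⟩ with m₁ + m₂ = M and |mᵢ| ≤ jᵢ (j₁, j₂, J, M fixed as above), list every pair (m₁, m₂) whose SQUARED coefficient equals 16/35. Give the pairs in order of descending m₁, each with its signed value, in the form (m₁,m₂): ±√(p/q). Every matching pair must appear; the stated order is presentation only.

(3/2,-1): +√(16/35)

Admissible pairs with m₁+m₂ = M = 1/2: (-1/2,1), (1/2,0), (3/2,-1)
  (m₁,m₂)=(3/2,-1): CG² = 16/35, CG = +√(16/35)   ← matches the target
  (m₁,m₂)=(1/2,0): CG² = 1/35, CG = +√(1/35)
  (m₁,m₂)=(-1/2,1): CG² = 18/35, CG = −√(18/35)
Pairs with CG² = 16/35: (3/2,-1): +√(16/35)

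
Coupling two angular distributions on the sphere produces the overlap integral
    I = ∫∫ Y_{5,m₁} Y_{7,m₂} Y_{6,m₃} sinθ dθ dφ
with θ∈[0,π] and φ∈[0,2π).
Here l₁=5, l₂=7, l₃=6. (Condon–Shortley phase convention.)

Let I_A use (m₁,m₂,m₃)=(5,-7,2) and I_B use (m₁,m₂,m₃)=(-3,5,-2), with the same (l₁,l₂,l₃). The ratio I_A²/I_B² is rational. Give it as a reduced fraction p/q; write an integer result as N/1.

455/9

Shared (l₁,l₂,l₃)=(5,7,6): N and (l;000)² cancel in I_A²/I_B².
A: Δ = 6!·4!·8!/19! = 1/174594420; Racah Σ t=0..0: t=0:+1/696729600 = 1/696729600; ⇒ 3j(5 7 6; 5 -7 2)² = 7/1938, sgn +1
B: Δ = 6!·4!·8!/19! = 1/174594420; Racah Σ t=4..6: t=4:+1/46448640 t=5:−1/3628800 t=6:+1/4147200 = -1/77414400; ⇒ 3j(5 7 6; -3 5 -2)² = 3/41990, sgn -1
I_A²/I_B² = (7/1938)/(3/41990) = 455/9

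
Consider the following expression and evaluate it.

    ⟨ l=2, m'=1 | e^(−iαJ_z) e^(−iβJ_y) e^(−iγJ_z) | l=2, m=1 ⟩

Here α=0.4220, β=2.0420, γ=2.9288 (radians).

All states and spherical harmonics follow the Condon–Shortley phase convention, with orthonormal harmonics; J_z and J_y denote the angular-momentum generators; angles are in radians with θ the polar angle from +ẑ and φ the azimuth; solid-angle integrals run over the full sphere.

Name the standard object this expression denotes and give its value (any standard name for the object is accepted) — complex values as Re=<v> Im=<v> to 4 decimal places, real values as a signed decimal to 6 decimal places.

Wigner D-matrix element, Re=0.5095 Im=-0.1082

This is a Wigner D-matrix element — the rotation-matrix element ⟨l m'| R(α,β,γ) |l m⟩ in the angular-momentum basis.
D^2_{1,1}(0.4220,2.0420,2.9288) = e^{-i·1·0.4220}·d^2_{1,1}(2.0420)·e^{-i·1·2.9288}. Compute d first:
With c≡cos(β/2)=0.522514 and s≡sin(β/2)=0.852631, N=[6·1·6·1]^{1/2}=6.000000
k: max(0,(1)−(1))=0 … min(2+(1),2−(1))=1
  k=0: (−1)^0·6.0000/(6)·0.5225^4·0.8526^0 = +0.074540
  k=1: (−1)^1·6.0000/(2)·0.5225^2·0.8526^2 = -0.595441
d^2_{1,1}(2.0420) = +0.074540 -0.595441 = -0.520901
Phases: e^{-i·(1)·0.4220}=+0.912272-0.409586i, e^{-i·(1)·2.9288}=-0.977445-0.211190i ⇒ D=+0.509543-0.108183i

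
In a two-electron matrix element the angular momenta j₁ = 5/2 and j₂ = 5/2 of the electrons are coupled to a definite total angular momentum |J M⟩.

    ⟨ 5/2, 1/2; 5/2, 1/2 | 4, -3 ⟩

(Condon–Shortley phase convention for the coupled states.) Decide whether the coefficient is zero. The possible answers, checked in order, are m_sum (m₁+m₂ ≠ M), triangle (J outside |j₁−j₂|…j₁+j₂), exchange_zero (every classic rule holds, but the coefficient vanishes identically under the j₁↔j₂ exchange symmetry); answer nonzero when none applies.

m-sum: m₁+m₂ = 1/2+1/2 = 1, M = -3  ✗ ⇒ coefficient is 0

m_sum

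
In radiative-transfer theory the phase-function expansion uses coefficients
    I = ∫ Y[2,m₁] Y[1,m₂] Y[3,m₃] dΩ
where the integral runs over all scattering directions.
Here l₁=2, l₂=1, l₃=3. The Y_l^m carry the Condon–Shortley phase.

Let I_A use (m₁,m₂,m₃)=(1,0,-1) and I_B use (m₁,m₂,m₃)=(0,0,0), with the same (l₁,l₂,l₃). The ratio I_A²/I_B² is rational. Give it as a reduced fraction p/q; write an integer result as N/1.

l's match ⇒ only the (l;m) 3-j factors differ between A and B.
A: triangle coeff Δ(2,1,3) = 1/105; Σ_t [0,0]: t=0:+1/6 = 1/6; (3j)²=8/105 [(2 1 3; 1 0 -1)], sign=+1
B: triangle coeff Δ(2,1,3) = 1/105; Σ_t [0,0]: t=0:+1/4 = 1/4; (3j)²=3/35 [(2 1 3; 0 0 0)], sign=-1
I_A²/I_B² = (8/105)/(3/35) = 8/9

8/9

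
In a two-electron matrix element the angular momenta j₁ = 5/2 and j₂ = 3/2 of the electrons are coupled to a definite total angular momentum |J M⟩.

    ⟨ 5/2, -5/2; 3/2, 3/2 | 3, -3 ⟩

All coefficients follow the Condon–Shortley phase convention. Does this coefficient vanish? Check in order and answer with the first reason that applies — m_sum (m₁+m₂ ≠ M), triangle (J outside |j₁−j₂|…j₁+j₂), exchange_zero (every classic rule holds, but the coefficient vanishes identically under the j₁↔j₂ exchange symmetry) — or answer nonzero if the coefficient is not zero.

m-sum: m₁+m₂ = -5/2+3/2 = -1, M = -3  ✗ ⇒ coefficient is 0

m_sum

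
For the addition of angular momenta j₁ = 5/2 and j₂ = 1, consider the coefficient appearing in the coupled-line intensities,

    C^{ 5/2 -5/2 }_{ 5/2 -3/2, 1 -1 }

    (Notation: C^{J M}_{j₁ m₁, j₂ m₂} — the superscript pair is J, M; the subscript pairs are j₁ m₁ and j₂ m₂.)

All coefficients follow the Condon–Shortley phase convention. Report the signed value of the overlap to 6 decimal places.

+0.534522  (= +√(2/7))

j₁+j₂−J=1  J+j₁−j₂=4  J−j₁+j₂=1  j₁+j₂+J+1=7
(j₁±m₁, j₂±m₂, J±M) = (1,4,0,2,0,5)
P² = 1152/7
sum k=0..0:
  [0] +1/24 = 1/24
S = 1/24
C² = P²·S² = 2/7 ; C = +0.534522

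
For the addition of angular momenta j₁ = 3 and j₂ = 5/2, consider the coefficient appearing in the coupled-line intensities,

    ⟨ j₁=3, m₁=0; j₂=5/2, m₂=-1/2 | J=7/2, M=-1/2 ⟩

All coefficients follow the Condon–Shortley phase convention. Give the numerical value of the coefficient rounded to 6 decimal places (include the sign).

triangle: 2!·4!·3!/10! = 288/3628800
(j±m)!: 3!·3!·2!·3!·3!·4! = 62208
prefactor² = (2J+1)·Δ·N² = 6912/175
  k=0: +1/(0!·2!·3!·2!·1!·1!) = 1/24
  k=1: −1/(1!·1!·2!·1!·2!·2!) = -1/8
  k=2: +1/(2!·0!·1!·0!·3!·3!) = 1/72
Σ = -5/72  ⇒  CG² = 6912/175·(-5/72)² = 4/21
CG = −√(4/21) = -0.436436

−√(4/21) = -0.436436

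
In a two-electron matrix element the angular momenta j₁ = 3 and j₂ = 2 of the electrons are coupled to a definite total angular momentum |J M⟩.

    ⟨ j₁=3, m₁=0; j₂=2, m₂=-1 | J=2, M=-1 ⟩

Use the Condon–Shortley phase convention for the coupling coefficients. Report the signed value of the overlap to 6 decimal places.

-0.534522

√[5·3!3!1!/8! · 3!3!1!3!1!3!] = √(81/14)
  +(−1)^0/∏(0,3,3,1,0,0)! = 1/36  (running 1/36)
  +(−1)^1/∏(1,2,2,0,1,1)! = -1/4  (running -2/9)
⟨..|..⟩ = √(81/14)·(-2/9) = -0.534522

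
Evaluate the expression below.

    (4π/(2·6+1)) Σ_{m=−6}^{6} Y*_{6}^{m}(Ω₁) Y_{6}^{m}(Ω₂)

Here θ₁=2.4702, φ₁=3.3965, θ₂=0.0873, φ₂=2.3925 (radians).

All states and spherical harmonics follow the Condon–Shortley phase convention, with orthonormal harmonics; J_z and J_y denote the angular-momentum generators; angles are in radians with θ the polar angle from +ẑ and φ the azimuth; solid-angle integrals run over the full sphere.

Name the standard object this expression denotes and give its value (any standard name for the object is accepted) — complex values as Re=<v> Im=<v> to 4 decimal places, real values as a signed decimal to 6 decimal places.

This sum is the spherical-harmonic addition theorem: it equals the Legendre polynomial P_l(cos γ) of the angle γ between the two directions.
Term-by-term m-sum for l=6 (normalisation 4π/13 = 0.966644):
  [-6]  conj(Y_{6,-6})(Ω₁) = 0.00116 + 0.02797j ; Y_{6,-6}(Ω₂) = -0.00000 - 0.00000j ; Δ = 0.00000 - 0.00000j
  [-5]  conj(Y_{6,-5})(Ω₁) = 0.03563 + 0.11674j ; Y_{6,-5}(Ω₂) = 0.00001 + 0.00000j ; Δ = -0.00000 + 0.00000j
  [-4]  conj(Y_{6,-4})(Ω₁) = 0.16069 + 0.26141j ; Y_{6,-4}(Ω₂) = -0.00020 + 0.00003j ; Δ = -0.00004 - 0.00005j
  [-3]  conj(Y_{6,-3})(Ω₁) = 0.33162 + 0.31818j ; Y_{6,-3}(Ω₂) = 0.00213 - 0.00266j ; Δ = 0.00155 - 0.00020j
  [-2]  conj(Y_{6,-2})(Ω₁) = 0.26037 + 0.14558j ; Y_{6,-2}(Ω₂) = 0.00281 + 0.03861j ; Δ = -0.00489 + 0.01046j
  [-1]  conj(Y_{6,-1})(Ω₁) = -0.19212 - 0.05006j ; Y_{6,-1}(Ω₂) = -0.20251 - 0.18832j ; Δ = 0.02948 + 0.04632j
  [+0]  conj(Y_{6,0})(Ω₁) = -0.36823 + 0.00000j ; Y_{6,0}(Ω₂) = 0.93730 + 0.00000j ; Δ = -0.34515 + 0.00000j
  [+1]  conj(Y_{6,1})(Ω₁) = 0.19212 - 0.05006j ; Y_{6,1}(Ω₂) = 0.20251 - 0.18832j ; Δ = 0.02948 - 0.04632j
  [+2]  conj(Y_{6,2})(Ω₁) = 0.26037 - 0.14558j ; Y_{6,2}(Ω₂) = 0.00281 - 0.03861j ; Δ = -0.00489 - 0.01046j
  [+3]  conj(Y_{6,3})(Ω₁) = -0.33162 + 0.31818j ; Y_{6,3}(Ω₂) = -0.00213 - 0.00266j ; Δ = 0.00155 + 0.00020j
  [+4]  conj(Y_{6,4})(Ω₁) = 0.16069 - 0.26141j ; Y_{6,4}(Ω₂) = -0.00020 - 0.00003j ; Δ = -0.00004 + 0.00005j
  [+5]  conj(Y_{6,5})(Ω₁) = -0.03563 + 0.11674j ; Y_{6,5}(Ω₂) = -0.00001 + 0.00000j ; Δ = -0.00000 - 0.00000j
  [+6]  conj(Y_{6,6})(Ω₁) = 0.00116 - 0.02797j ; Y_{6,6}(Ω₂) = -0.00000 + 0.00000j ; Δ = 0.00000 + 0.00000j
Total Σ_m = -0.29295 + 0.00000j. Multiply by 0.966644: -0.28318 + 0.00000j. P_6(cos γ) = -0.283176

Legendre polynomial (addition theorem), -0.283176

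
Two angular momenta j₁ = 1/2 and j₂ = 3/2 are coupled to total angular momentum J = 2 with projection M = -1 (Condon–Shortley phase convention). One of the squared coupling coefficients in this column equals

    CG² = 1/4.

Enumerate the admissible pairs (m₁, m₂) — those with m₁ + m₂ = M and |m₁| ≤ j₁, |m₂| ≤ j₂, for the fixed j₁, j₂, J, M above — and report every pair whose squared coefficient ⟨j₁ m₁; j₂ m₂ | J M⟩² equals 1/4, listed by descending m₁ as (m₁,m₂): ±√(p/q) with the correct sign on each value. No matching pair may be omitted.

Admissible pairs with m₁+m₂ = M = -1: (-1/2,-1/2), (1/2,-3/2)
  (m₁,m₂)=(1/2,-3/2): CG² = 1/4, CG = +√(1/4)   ← matches the target
  (m₁,m₂)=(-1/2,-1/2): CG² = 3/4, CG = +√(3/4)
Pairs with CG² = 1/4: (1/2,-3/2): +√(1/4)

(1/2,-3/2): +√(1/4)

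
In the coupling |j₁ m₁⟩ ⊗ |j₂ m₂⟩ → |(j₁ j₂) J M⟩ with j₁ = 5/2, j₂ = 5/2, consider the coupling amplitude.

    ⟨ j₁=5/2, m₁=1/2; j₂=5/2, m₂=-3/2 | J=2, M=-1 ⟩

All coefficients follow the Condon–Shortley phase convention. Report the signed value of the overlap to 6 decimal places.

−√(1/7) ≈ -0.377964

j₁+j₂−J=3  J+j₁−j₂=2  J−j₁+j₂=2  j₁+j₂+J+1=8
(j₁±m₁, j₂±m₂, J±M) = (3,2,1,4,1,3)
P² = 36/7
sum k=0..1:
  [0] +1/12 = 1/12
  [1] −1/4 = -1/4
S = -1/6
C² = P²·S² = 1/7 ; C = -0.377964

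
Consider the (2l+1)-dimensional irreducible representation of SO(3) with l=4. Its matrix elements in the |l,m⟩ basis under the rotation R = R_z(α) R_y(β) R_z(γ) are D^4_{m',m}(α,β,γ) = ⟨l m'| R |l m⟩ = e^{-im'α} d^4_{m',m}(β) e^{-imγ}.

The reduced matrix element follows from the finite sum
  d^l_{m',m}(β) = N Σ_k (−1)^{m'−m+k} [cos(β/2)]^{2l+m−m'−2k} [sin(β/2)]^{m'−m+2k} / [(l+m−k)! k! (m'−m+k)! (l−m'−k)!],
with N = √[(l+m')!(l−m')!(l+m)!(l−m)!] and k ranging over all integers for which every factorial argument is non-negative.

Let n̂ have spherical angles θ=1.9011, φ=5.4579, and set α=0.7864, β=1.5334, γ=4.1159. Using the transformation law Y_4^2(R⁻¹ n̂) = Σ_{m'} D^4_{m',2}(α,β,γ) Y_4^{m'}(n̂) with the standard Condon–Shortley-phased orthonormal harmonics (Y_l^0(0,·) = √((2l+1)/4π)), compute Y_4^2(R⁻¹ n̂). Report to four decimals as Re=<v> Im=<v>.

Re=0.0906 Im=-0.3149

Need the full column D^4_{m',2} for m'=−4..4 at α=0.7864, β=1.5334, γ=4.1159.
cos(β/2)=0.720204, sin(β/2)=0.693762
d^4_{-4,2}: single k=6 term ⇒ +0.306023;  D = +0.111749+0.284890i
d^4_{-3,2}: k∈[5..6] ⇒ +0.673916 -0.208447 = +0.465469;  D = +0.426783+0.185790i
d^4_{-2,2}: k∈[4..6] ⇒ +0.934881 -0.693996 +0.053664 = +0.294550;  D = +0.273993-0.108109i
d^4_{-1,2}: k∈[3..5] ⇒ +0.915008 -1.273581 +0.236356 = -0.122217;  D = -0.048558+0.112156i
d^4_{0,2}: k∈[2..4] ⇒ +0.637200 -1.576722 +0.548652 = -0.390870;  D = +0.144189+0.363302i
d^4_{1,2}: k∈[1..3] ⇒ +0.295826 -1.372512 +0.849054 = -0.227632;  D = +0.209076+0.090021i
d^4_{2,2}: k∈[0..2] ⇒ +0.072384 -0.806002 +0.934881 = +0.201264;  D = -0.186920+0.074620i
d^4_{3,2}: k∈[0..1] ⇒ -0.260894 +0.726265 = +0.465371;  D = -0.183183+0.427802i
d^4_{4,2}: single k=0 term ⇒ +0.355413;  D = +0.132432+0.329819i
Y_4^{m'}(θ=1.9011,φ=5.4579) and Σ D·Y over m':
  (+0.1117+0.2849i)·(-0.3498-0.0563i)  (+0.4268+0.1858i)·(+0.2702-0.2122i)  (+0.2740-0.1081i)·(+0.0063-0.0787i)  (-0.0486+0.1122i)·(+0.2229+0.2414i)  (+0.1442+0.3633i)·(+0.0245+0.0000i)  (+0.2091+0.0900i)·(-0.2229+0.2414i)  (-0.1869+0.0746i)·(+0.0063+0.0787i)  (-0.1832+0.4278i)·(-0.2702-0.2122i)  (+0.1324+0.3298i)·(-0.3498+0.0563i)
Y_4^2(R⁻¹ n̂) = +0.090588-0.314870i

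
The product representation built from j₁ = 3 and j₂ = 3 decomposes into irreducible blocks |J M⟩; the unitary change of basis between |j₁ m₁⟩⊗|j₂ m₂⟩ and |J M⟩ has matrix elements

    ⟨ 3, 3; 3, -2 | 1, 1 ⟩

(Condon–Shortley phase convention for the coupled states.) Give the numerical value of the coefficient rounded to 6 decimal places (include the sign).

+√(3/28) ≈ +0.327327

triangle: 5!·1!·1!/8! = 120/40320
(j±m)!: 6!·0!·1!·5!·2!·0! = 172800
prefactor² = (2J+1)·Δ·N² = 10800/7
  k=0: +1/(0!·5!·0!·1!·1!·0!) = 1/120
Σ = 1/120  ⇒  CG² = 10800/7·(1/120)² = 3/28
CG = +√(3/28) = +0.327327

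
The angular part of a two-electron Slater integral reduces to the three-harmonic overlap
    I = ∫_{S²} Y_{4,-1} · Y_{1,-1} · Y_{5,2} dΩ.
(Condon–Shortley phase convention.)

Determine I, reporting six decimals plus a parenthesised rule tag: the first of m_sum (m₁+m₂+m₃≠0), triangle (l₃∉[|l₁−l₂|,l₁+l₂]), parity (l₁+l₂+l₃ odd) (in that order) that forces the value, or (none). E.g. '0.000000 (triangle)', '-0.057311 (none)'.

0.225034 (none)

Rules hold: Σm=0, L=10 even, 3≤5≤5.
N = 9·3·11 = 297
Δ = 0!·8!·2!/11! = 1/495
Racah Σ t=0..0: t=0:+1/576 = 1/576
⇒ 3j(4 1 5; 0 0 0)² = 5/99, sgn -1
Racah Σ t=0..0: t=0:+1/1440 = 1/1440
⇒ 3j(4 1 5; -1 -1 2)² = 7/165, sgn -1
4πI² = N·(3j₀)²·(3jₘ)² = 7/11
I = +1·√(0.636364/4π) = 0.22503380
No selection rule forces the value: the integral is nonzero (none).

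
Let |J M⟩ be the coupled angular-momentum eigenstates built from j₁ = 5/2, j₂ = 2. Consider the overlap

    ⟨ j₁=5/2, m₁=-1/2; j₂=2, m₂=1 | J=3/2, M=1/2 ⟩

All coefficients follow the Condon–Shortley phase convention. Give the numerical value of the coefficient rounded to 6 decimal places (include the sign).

+0.487950

j₁+j₂−J=3  J+j₁−j₂=2  J−j₁+j₂=1  j₁+j₂+J+1=7
(j₁±m₁, j₂±m₂, J±M) = (2,3,3,1,2,1)
P² = 48/35
sum k=2..3:
  [2] +1/2 = 1/2
  [3] −1/12 = -1/12
S = 5/12
C² = P²·S² = 5/21 ; C = +0.487950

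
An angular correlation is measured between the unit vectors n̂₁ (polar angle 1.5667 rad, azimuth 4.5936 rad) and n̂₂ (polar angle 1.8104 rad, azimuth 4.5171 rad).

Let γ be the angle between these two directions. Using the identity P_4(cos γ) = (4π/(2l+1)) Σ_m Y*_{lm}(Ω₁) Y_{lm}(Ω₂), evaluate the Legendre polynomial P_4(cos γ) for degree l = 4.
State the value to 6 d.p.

Addition theorem: P_4(cos γ) = (4π/9) Σ_m Y*_{lm}(Ω₁) Y_{lm}(Ω₂), m = −4…4:
  m=-4: (+0.393496-0.202442i) × (+0.279843+0.277479i) = +0.166291+0.052535i  (running Σ = +0.166291+0.052535i)
  m=-3: (+0.001789+0.004805i) × (-0.150564+0.226895i) = -0.001360-0.000318i  (running Σ = +0.164931+0.052217i)
  m=-2: (+0.325083-0.078719i) × (+0.176827+0.072805i) = +0.063215+0.009748i  (running Σ = +0.228146+0.061965i)
  m=-1: (+0.000689+0.005773i) × (-0.055148+0.278794i) = -0.001647-0.000126i  (running Σ = +0.226498+0.061839i)
  m=0: (+0.317303-0.000000i) × (+0.150366+0.000000i) = +0.047712+0.000000i  (running Σ = +0.274210+0.061839i)
  m=1: (-0.000689+0.005773i) × (+0.055148+0.278794i) = -0.001647+0.000126i  (running Σ = +0.272563+0.061965i)
  m=2: (+0.325083+0.078719i) × (+0.176827-0.072805i) = +0.063215-0.009748i  (running Σ = +0.335778+0.052217i)
  m=3: (-0.001789+0.004805i) × (+0.150564+0.226895i) = -0.001360+0.000318i  (running Σ = +0.334418+0.052535i)
  m=4: (+0.393496+0.202442i) × (+0.279843-0.277479i) = +0.166291-0.052535i  (running Σ = +0.500709+0.000000i)
Accumulated sum +0.500709+0.000000i; after 4π/(2l+1) scaling, +0.699121+0.000000i ⇒ P_4 = 0.699121

0.699121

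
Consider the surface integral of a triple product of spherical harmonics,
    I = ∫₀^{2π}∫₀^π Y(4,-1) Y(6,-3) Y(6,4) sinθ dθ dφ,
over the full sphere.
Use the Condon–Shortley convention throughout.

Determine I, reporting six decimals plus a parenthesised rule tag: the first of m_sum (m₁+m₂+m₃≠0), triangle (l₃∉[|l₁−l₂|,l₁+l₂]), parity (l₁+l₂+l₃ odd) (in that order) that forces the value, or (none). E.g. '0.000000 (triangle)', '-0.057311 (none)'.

0.077598 (none)

Checks pass: Σm=0; 16 even; l₃=6∈[2,10].
(2·4+1)(2·6+1)(2·6+1) = 1521
Δ: 4! 4! 8! / 17! → 1/15315300
sum: t=0:+1/829440 t=1:−1/25920 t=2:+1/9216 t=3:−1/25920 t=4:+1/829440 = 7/207360
3j²(4 6 6; 0 0 0) = Δ·Π!·Σ² = 28/2431  (sign +1)
sum: t=1:−1/207360 t=2:+1/120960 t=3:−1/967680 = 1/414720
3j²(4 6 6; -1 -3 4) = Δ·Π!·Σ² = 21/4862  (sign +1)
combine: 4πI² = 1521·28/2431·21/4862 = 2646/34969
take √, sign +1: I = 0.07759762
No selection rule forces the value: the integral is nonzero (none).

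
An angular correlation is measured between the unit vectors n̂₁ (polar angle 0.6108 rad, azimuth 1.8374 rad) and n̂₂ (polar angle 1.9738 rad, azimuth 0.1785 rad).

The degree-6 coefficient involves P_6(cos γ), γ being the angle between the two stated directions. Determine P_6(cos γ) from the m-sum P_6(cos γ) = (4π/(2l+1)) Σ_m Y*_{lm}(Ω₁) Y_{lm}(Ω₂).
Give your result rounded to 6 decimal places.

0.250558

Expand P_6 via completeness: Σ_{m} conj(Y_{6,m}) at Ω₁ times Y_{6,m} at Ω₂ —
  m=-6: Y*=+0.000496-0.017185i  Y=+0.140278-0.256901i  product -0.004345-0.002538i
  m=-5: Y*=-0.082672+0.020037i  Y=-0.271248+0.336599i  product +0.015680-0.033262i
  m=-4: Y*=+0.119051+0.215670i  Y=+0.133583-0.115751i  product +0.040867+0.015030i
  m=-3: Y*=+0.316362-0.307372i  Y=+0.223710-0.132734i  product +0.029975-0.110754i
  m=-2: Y*=-0.348907-0.205937i  Y=-0.255090+0.095144i  product +0.108596+0.019336i
  m=-1: Y*=+0.013821-0.050606i  Y=-0.170610+0.030781i  product -0.000800+0.009059i
  m=+0: Y*=-0.418509-0.000000i  Y=+0.288504+0.000000i  product -0.120742-0.000000i
  m=+1: Y*=-0.013821-0.050606i  Y=+0.170610+0.030781i  product -0.000800-0.009059i
  m=+2: Y*=-0.348907+0.205937i  Y=-0.255090-0.095144i  product +0.108596-0.019336i
  m=+3: Y*=-0.316362-0.307372i  Y=-0.223710-0.132734i  product +0.029975+0.110754i
  m=+4: Y*=+0.119051-0.215670i  Y=+0.133583+0.115751i  product +0.040867-0.015030i
  m=+5: Y*=+0.082672+0.020037i  Y=+0.271248+0.336599i  product +0.015680+0.033262i
  m=+6: Y*=+0.000496+0.017185i  Y=+0.140278+0.256901i  product -0.004345+0.002538i
Σ over m = +0.259204-0.000000i; ×(4π/13) → +0.250558-0.000000i. Real part: 0.250558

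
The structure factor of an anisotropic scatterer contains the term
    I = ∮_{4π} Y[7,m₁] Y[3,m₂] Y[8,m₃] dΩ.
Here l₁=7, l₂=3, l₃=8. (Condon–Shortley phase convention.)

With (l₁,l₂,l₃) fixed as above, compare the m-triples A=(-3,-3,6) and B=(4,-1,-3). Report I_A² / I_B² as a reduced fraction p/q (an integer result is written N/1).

Same 7,3,8: normalisation and zero-m 3j drop out of the ratio.
A: Δ: 2! 12! 4! / 19! → 1/5290740; sum: t=0:+1/348364800 = 1/348364800; 3j²(7 3 8; -3 -3 6) = Δ·Π!·Σ² = 11/646  (sign +1)
B: Δ: 2! 12! 4! / 19! → 1/5290740; sum: t=0:+1/17418240 t=1:−1/43545600 t=2:+1/1916006400 = 67/1916006400; 3j²(7 3 8; 4 -1 -3) = Δ·Π!·Σ² = 4489/352716  (sign -1)
I_A²/I_B² = (11/646)/(4489/352716) = 6006/4489

6006/4489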